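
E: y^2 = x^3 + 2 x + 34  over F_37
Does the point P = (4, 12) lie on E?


Check whether y^2 = x^3 + 2 x + 34 (mod 37) for (x, y) = (4, 12).
LHS: y^2 = 12^2 mod 37 = 33
RHS: x^3 + 2 x + 34 = 4^3 + 2*4 + 34 mod 37 = 32
LHS != RHS

No, not on the curve


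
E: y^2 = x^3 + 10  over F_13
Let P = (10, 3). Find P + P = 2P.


Doubling: s = (3 x1^2 + a) / (2 y1)
s = (3*10^2 + 0) / (2*3) mod 13 = 11
x3 = s^2 - 2 x1 mod 13 = 11^2 - 2*10 = 10
y3 = s (x1 - x3) - y1 mod 13 = 11 * (10 - 10) - 3 = 10

2P = (10, 10)


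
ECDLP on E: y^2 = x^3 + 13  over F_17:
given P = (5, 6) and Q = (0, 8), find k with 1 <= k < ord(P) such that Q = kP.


Enumerate multiples of P until we hit Q = (0, 8):
  1P = (5, 6)
  2P = (11, 16)
  3P = (0, 8)
Match found at i = 3.

k = 3


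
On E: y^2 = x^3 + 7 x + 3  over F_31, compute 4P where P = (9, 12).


k = 4 = 100_2 (binary, LSB first: 001)
Double-and-add from P = (9, 12):
  bit 0 = 0: acc unchanged = O
  bit 1 = 0: acc unchanged = O
  bit 2 = 1: acc = O + (13, 20) = (13, 20)

4P = (13, 20)


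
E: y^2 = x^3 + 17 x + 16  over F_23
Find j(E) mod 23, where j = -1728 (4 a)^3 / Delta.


Delta = -16(4 a^3 + 27 b^2) mod 23 = 16
-1728 * (4 a)^3 = -1728 * (4*17)^3 mod 23 = 3
j = 3 * 16^(-1) mod 23 = 16

j = 16 (mod 23)


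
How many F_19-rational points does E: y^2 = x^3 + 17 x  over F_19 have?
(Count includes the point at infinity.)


For each x in F_19, count y with y^2 = x^3 + 17 x + 0 mod 19:
  x = 0: RHS = 0, y in [0]  -> 1 point(s)
  x = 2: RHS = 4, y in [2, 17]  -> 2 point(s)
  x = 5: RHS = 1, y in [1, 18]  -> 2 point(s)
  x = 7: RHS = 6, y in [5, 14]  -> 2 point(s)
  x = 10: RHS = 11, y in [7, 12]  -> 2 point(s)
  x = 11: RHS = 17, y in [6, 13]  -> 2 point(s)
  x = 13: RHS = 5, y in [9, 10]  -> 2 point(s)
  x = 15: RHS = 1, y in [1, 18]  -> 2 point(s)
  x = 16: RHS = 17, y in [6, 13]  -> 2 point(s)
  x = 18: RHS = 1, y in [1, 18]  -> 2 point(s)
Affine points: 19. Add the point at infinity: total = 20.

#E(F_19) = 20


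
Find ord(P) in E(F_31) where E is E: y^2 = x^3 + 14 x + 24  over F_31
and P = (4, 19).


Compute successive multiples of P until we hit O:
  1P = (4, 19)
  2P = (23, 12)
  3P = (8, 20)
  4P = (21, 0)
  5P = (8, 11)
  6P = (23, 19)
  7P = (4, 12)
  8P = O

ord(P) = 8


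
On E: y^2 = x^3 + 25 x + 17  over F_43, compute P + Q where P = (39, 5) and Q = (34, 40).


P != Q, so use the chord formula.
s = (y2 - y1) / (x2 - x1) = (35) / (38) mod 43 = 36
x3 = s^2 - x1 - x2 mod 43 = 36^2 - 39 - 34 = 19
y3 = s (x1 - x3) - y1 mod 43 = 36 * (39 - 19) - 5 = 27

P + Q = (19, 27)


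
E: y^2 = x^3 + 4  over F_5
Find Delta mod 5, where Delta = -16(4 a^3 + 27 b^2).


4 a^3 + 27 b^2 = 4*0^3 + 27*4^2 = 0 + 432 = 432
Delta = -16 * (432) = -6912
Delta mod 5 = 3

Delta = 3 (mod 5)


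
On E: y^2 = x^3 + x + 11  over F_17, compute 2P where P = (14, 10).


Doubling: s = (3 x1^2 + a) / (2 y1)
s = (3*14^2 + 1) / (2*10) mod 17 = 15
x3 = s^2 - 2 x1 mod 17 = 15^2 - 2*14 = 10
y3 = s (x1 - x3) - y1 mod 17 = 15 * (14 - 10) - 10 = 16

2P = (10, 16)


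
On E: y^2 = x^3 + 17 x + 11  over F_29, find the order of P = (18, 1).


Compute successive multiples of P until we hit O:
  1P = (18, 1)
  2P = (17, 15)
  3P = (16, 0)
  4P = (17, 14)
  5P = (18, 28)
  6P = O

ord(P) = 6


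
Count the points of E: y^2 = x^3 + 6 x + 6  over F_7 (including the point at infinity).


For each x in F_7, count y with y^2 = x^3 + 6 x + 6 mod 7:
  x = 3: RHS = 2, y in [3, 4]  -> 2 point(s)
  x = 5: RHS = 0, y in [0]  -> 1 point(s)
Affine points: 3. Add the point at infinity: total = 4.

#E(F_7) = 4


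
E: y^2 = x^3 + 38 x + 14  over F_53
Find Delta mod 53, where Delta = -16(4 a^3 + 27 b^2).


4 a^3 + 27 b^2 = 4*38^3 + 27*14^2 = 219488 + 5292 = 224780
Delta = -16 * (224780) = -3596480
Delta mod 53 = 47

Delta = 47 (mod 53)


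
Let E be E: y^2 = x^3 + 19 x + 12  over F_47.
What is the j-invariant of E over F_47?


Delta = -16(4 a^3 + 27 b^2) mod 47 = 24
-1728 * (4 a)^3 = -1728 * (4*19)^3 mod 47 = 3
j = 3 * 24^(-1) mod 47 = 6

j = 6 (mod 47)


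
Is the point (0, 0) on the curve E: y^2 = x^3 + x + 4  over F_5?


Check whether y^2 = x^3 + 1 x + 4 (mod 5) for (x, y) = (0, 0).
LHS: y^2 = 0^2 mod 5 = 0
RHS: x^3 + 1 x + 4 = 0^3 + 1*0 + 4 mod 5 = 4
LHS != RHS

No, not on the curve


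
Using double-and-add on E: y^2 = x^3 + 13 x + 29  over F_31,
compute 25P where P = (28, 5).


k = 25 = 11001_2 (binary, LSB first: 10011)
Double-and-add from P = (28, 5):
  bit 0 = 1: acc = O + (28, 5) = (28, 5)
  bit 1 = 0: acc unchanged = (28, 5)
  bit 2 = 0: acc unchanged = (28, 5)
  bit 3 = 1: acc = (28, 5) + (26, 5) = (8, 26)
  bit 4 = 1: acc = (8, 26) + (18, 22) = (25, 18)

25P = (25, 18)


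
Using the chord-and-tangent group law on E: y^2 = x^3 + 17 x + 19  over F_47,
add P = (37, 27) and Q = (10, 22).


P != Q, so use the chord formula.
s = (y2 - y1) / (x2 - x1) = (42) / (20) mod 47 = 35
x3 = s^2 - x1 - x2 mod 47 = 35^2 - 37 - 10 = 3
y3 = s (x1 - x3) - y1 mod 47 = 35 * (37 - 3) - 27 = 35

P + Q = (3, 35)


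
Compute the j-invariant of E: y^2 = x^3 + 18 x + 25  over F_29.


Delta = -16(4 a^3 + 27 b^2) mod 29 = 1
-1728 * (4 a)^3 = -1728 * (4*18)^3 mod 29 = 13
j = 13 * 1^(-1) mod 29 = 13

j = 13 (mod 29)


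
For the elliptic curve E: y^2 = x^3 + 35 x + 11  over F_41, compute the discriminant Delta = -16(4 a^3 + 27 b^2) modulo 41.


4 a^3 + 27 b^2 = 4*35^3 + 27*11^2 = 171500 + 3267 = 174767
Delta = -16 * (174767) = -2796272
Delta mod 41 = 10

Delta = 10 (mod 41)


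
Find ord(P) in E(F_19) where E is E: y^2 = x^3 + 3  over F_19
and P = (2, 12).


Compute successive multiples of P until we hit O:
  1P = (2, 12)
  2P = (1, 17)
  3P = (3, 12)
  4P = (14, 7)
  5P = (7, 17)
  6P = (11, 17)
  7P = (11, 2)
  8P = (7, 2)
  ... (continuing to 13P)
  13P = O

ord(P) = 13


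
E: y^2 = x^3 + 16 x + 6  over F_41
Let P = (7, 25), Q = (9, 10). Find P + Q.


P != Q, so use the chord formula.
s = (y2 - y1) / (x2 - x1) = (26) / (2) mod 41 = 13
x3 = s^2 - x1 - x2 mod 41 = 13^2 - 7 - 9 = 30
y3 = s (x1 - x3) - y1 mod 41 = 13 * (7 - 30) - 25 = 4

P + Q = (30, 4)


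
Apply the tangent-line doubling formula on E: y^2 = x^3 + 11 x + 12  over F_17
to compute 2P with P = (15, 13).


Doubling: s = (3 x1^2 + a) / (2 y1)
s = (3*15^2 + 11) / (2*13) mod 17 = 12
x3 = s^2 - 2 x1 mod 17 = 12^2 - 2*15 = 12
y3 = s (x1 - x3) - y1 mod 17 = 12 * (15 - 12) - 13 = 6

2P = (12, 6)


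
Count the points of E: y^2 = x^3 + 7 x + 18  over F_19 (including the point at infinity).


For each x in F_19, count y with y^2 = x^3 + 7 x + 18 mod 19:
  x = 1: RHS = 7, y in [8, 11]  -> 2 point(s)
  x = 3: RHS = 9, y in [3, 16]  -> 2 point(s)
  x = 5: RHS = 7, y in [8, 11]  -> 2 point(s)
  x = 7: RHS = 11, y in [7, 12]  -> 2 point(s)
  x = 8: RHS = 16, y in [4, 15]  -> 2 point(s)
  x = 10: RHS = 5, y in [9, 10]  -> 2 point(s)
  x = 11: RHS = 1, y in [1, 18]  -> 2 point(s)
  x = 12: RHS = 6, y in [5, 14]  -> 2 point(s)
  x = 13: RHS = 7, y in [8, 11]  -> 2 point(s)
Affine points: 18. Add the point at infinity: total = 19.

#E(F_19) = 19


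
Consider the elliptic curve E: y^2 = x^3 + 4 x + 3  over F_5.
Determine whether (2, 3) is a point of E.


Check whether y^2 = x^3 + 4 x + 3 (mod 5) for (x, y) = (2, 3).
LHS: y^2 = 3^2 mod 5 = 4
RHS: x^3 + 4 x + 3 = 2^3 + 4*2 + 3 mod 5 = 4
LHS = RHS

Yes, on the curve


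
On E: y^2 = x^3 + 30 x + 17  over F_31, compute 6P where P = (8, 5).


k = 6 = 110_2 (binary, LSB first: 011)
Double-and-add from P = (8, 5):
  bit 0 = 0: acc unchanged = O
  bit 1 = 1: acc = O + (23, 3) = (23, 3)
  bit 2 = 1: acc = (23, 3) + (21, 9) = (27, 9)

6P = (27, 9)


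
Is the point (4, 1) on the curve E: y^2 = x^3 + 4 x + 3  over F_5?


Check whether y^2 = x^3 + 4 x + 3 (mod 5) for (x, y) = (4, 1).
LHS: y^2 = 1^2 mod 5 = 1
RHS: x^3 + 4 x + 3 = 4^3 + 4*4 + 3 mod 5 = 3
LHS != RHS

No, not on the curve


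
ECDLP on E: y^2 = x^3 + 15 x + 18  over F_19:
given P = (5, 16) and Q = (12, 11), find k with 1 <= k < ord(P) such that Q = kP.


Enumerate multiples of P until we hit Q = (12, 11):
  1P = (5, 16)
  2P = (6, 18)
  3P = (12, 8)
  4P = (13, 4)
  5P = (8, 17)
  6P = (4, 16)
  7P = (10, 3)
  8P = (10, 16)
  9P = (4, 3)
  10P = (8, 2)
  11P = (13, 15)
  12P = (12, 11)
Match found at i = 12.

k = 12


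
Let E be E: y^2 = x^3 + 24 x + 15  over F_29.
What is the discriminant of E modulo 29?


4 a^3 + 27 b^2 = 4*24^3 + 27*15^2 = 55296 + 6075 = 61371
Delta = -16 * (61371) = -981936
Delta mod 29 = 4

Delta = 4 (mod 29)


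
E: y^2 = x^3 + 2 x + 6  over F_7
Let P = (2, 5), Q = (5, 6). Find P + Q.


P != Q, so use the chord formula.
s = (y2 - y1) / (x2 - x1) = (1) / (3) mod 7 = 5
x3 = s^2 - x1 - x2 mod 7 = 5^2 - 2 - 5 = 4
y3 = s (x1 - x3) - y1 mod 7 = 5 * (2 - 4) - 5 = 6

P + Q = (4, 6)


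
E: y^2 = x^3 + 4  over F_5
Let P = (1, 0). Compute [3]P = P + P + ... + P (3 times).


k = 3 = 11_2 (binary, LSB first: 11)
Double-and-add from P = (1, 0):
  bit 0 = 1: acc = O + (1, 0) = (1, 0)
  bit 1 = 1: acc = (1, 0) + O = (1, 0)

3P = (1, 0)


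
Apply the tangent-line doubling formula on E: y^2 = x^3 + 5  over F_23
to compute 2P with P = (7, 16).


Doubling: s = (3 x1^2 + a) / (2 y1)
s = (3*7^2 + 0) / (2*16) mod 23 = 1
x3 = s^2 - 2 x1 mod 23 = 1^2 - 2*7 = 10
y3 = s (x1 - x3) - y1 mod 23 = 1 * (7 - 10) - 16 = 4

2P = (10, 4)


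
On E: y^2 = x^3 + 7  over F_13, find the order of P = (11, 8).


Compute successive multiples of P until we hit O:
  1P = (11, 8)
  2P = (7, 8)
  3P = (8, 5)
  4P = (8, 8)
  5P = (7, 5)
  6P = (11, 5)
  7P = O

ord(P) = 7


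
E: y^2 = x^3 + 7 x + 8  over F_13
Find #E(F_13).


For each x in F_13, count y with y^2 = x^3 + 7 x + 8 mod 13:
  x = 1: RHS = 3, y in [4, 9]  -> 2 point(s)
  x = 2: RHS = 4, y in [2, 11]  -> 2 point(s)
  x = 3: RHS = 4, y in [2, 11]  -> 2 point(s)
  x = 4: RHS = 9, y in [3, 10]  -> 2 point(s)
  x = 5: RHS = 12, y in [5, 8]  -> 2 point(s)
  x = 7: RHS = 10, y in [6, 7]  -> 2 point(s)
  x = 8: RHS = 4, y in [2, 11]  -> 2 point(s)
  x = 10: RHS = 12, y in [5, 8]  -> 2 point(s)
  x = 11: RHS = 12, y in [5, 8]  -> 2 point(s)
  x = 12: RHS = 0, y in [0]  -> 1 point(s)
Affine points: 19. Add the point at infinity: total = 20.

#E(F_13) = 20


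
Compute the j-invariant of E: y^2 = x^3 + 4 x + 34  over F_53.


Delta = -16(4 a^3 + 27 b^2) mod 53 = 12
-1728 * (4 a)^3 = -1728 * (4*4)^3 mod 53 = 50
j = 50 * 12^(-1) mod 53 = 13

j = 13 (mod 53)


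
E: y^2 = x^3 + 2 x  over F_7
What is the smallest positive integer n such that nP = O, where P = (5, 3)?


Compute successive multiples of P until we hit O:
  1P = (5, 3)
  2P = (4, 4)
  3P = (6, 5)
  4P = (0, 0)
  5P = (6, 2)
  6P = (4, 3)
  7P = (5, 4)
  8P = O

ord(P) = 8


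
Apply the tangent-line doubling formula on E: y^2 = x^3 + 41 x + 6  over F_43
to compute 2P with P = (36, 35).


Doubling: s = (3 x1^2 + a) / (2 y1)
s = (3*36^2 + 41) / (2*35) mod 43 = 42
x3 = s^2 - 2 x1 mod 43 = 42^2 - 2*36 = 15
y3 = s (x1 - x3) - y1 mod 43 = 42 * (36 - 15) - 35 = 30

2P = (15, 30)


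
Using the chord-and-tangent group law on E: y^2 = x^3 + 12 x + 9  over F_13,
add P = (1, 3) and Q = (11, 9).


P != Q, so use the chord formula.
s = (y2 - y1) / (x2 - x1) = (6) / (10) mod 13 = 11
x3 = s^2 - x1 - x2 mod 13 = 11^2 - 1 - 11 = 5
y3 = s (x1 - x3) - y1 mod 13 = 11 * (1 - 5) - 3 = 5

P + Q = (5, 5)


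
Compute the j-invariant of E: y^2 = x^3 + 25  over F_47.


Delta = -16(4 a^3 + 27 b^2) mod 47 = 15
-1728 * (4 a)^3 = -1728 * (4*0)^3 mod 47 = 0
j = 0 * 15^(-1) mod 47 = 0

j = 0 (mod 47)


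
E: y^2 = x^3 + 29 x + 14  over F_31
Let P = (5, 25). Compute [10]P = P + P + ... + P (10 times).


k = 10 = 1010_2 (binary, LSB first: 0101)
Double-and-add from P = (5, 25):
  bit 0 = 0: acc unchanged = O
  bit 1 = 1: acc = O + (10, 8) = (10, 8)
  bit 2 = 0: acc unchanged = (10, 8)
  bit 3 = 1: acc = (10, 8) + (22, 4) = (6, 1)

10P = (6, 1)


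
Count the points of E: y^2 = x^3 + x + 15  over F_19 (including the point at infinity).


For each x in F_19, count y with y^2 = x^3 + 1 x + 15 mod 19:
  x = 1: RHS = 17, y in [6, 13]  -> 2 point(s)
  x = 2: RHS = 6, y in [5, 14]  -> 2 point(s)
  x = 3: RHS = 7, y in [8, 11]  -> 2 point(s)
  x = 4: RHS = 7, y in [8, 11]  -> 2 point(s)
  x = 6: RHS = 9, y in [3, 16]  -> 2 point(s)
  x = 7: RHS = 4, y in [2, 17]  -> 2 point(s)
  x = 12: RHS = 7, y in [8, 11]  -> 2 point(s)
  x = 15: RHS = 4, y in [2, 17]  -> 2 point(s)
  x = 16: RHS = 4, y in [2, 17]  -> 2 point(s)
  x = 17: RHS = 5, y in [9, 10]  -> 2 point(s)
Affine points: 20. Add the point at infinity: total = 21.

#E(F_19) = 21


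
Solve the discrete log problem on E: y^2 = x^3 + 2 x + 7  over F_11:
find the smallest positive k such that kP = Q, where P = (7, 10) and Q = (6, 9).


Enumerate multiples of P until we hit Q = (6, 9):
  1P = (7, 10)
  2P = (6, 9)
Match found at i = 2.

k = 2


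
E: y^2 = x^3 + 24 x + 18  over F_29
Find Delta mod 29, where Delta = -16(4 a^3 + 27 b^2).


4 a^3 + 27 b^2 = 4*24^3 + 27*18^2 = 55296 + 8748 = 64044
Delta = -16 * (64044) = -1024704
Delta mod 29 = 11

Delta = 11 (mod 29)


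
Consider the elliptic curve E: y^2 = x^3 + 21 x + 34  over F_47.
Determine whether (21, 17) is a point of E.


Check whether y^2 = x^3 + 21 x + 34 (mod 47) for (x, y) = (21, 17).
LHS: y^2 = 17^2 mod 47 = 7
RHS: x^3 + 21 x + 34 = 21^3 + 21*21 + 34 mod 47 = 7
LHS = RHS

Yes, on the curve


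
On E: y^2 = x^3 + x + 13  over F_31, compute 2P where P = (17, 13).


Doubling: s = (3 x1^2 + a) / (2 y1)
s = (3*17^2 + 1) / (2*13) mod 31 = 0
x3 = s^2 - 2 x1 mod 31 = 0^2 - 2*17 = 28
y3 = s (x1 - x3) - y1 mod 31 = 0 * (17 - 28) - 13 = 18

2P = (28, 18)


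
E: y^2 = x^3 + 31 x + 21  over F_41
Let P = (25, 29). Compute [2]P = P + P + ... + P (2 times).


k = 2 = 10_2 (binary, LSB first: 01)
Double-and-add from P = (25, 29):
  bit 0 = 0: acc unchanged = O
  bit 1 = 1: acc = O + (27, 0) = (27, 0)

2P = (27, 0)


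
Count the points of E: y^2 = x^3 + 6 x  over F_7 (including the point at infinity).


For each x in F_7, count y with y^2 = x^3 + 6 x + 0 mod 7:
  x = 0: RHS = 0, y in [0]  -> 1 point(s)
  x = 1: RHS = 0, y in [0]  -> 1 point(s)
  x = 4: RHS = 4, y in [2, 5]  -> 2 point(s)
  x = 5: RHS = 1, y in [1, 6]  -> 2 point(s)
  x = 6: RHS = 0, y in [0]  -> 1 point(s)
Affine points: 7. Add the point at infinity: total = 8.

#E(F_7) = 8


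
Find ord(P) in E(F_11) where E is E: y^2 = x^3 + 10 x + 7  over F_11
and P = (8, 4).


Compute successive multiples of P until we hit O:
  1P = (8, 4)
  2P = (9, 1)
  3P = (3, 3)
  4P = (4, 10)
  5P = (4, 1)
  6P = (3, 8)
  7P = (9, 10)
  8P = (8, 7)
  ... (continuing to 9P)
  9P = O

ord(P) = 9


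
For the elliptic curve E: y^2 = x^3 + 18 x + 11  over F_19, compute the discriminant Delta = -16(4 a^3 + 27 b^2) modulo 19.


4 a^3 + 27 b^2 = 4*18^3 + 27*11^2 = 23328 + 3267 = 26595
Delta = -16 * (26595) = -425520
Delta mod 19 = 4

Delta = 4 (mod 19)


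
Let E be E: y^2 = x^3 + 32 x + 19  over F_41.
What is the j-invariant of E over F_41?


Delta = -16(4 a^3 + 27 b^2) mod 41 = 10
-1728 * (4 a)^3 = -1728 * (4*32)^3 mod 41 = 29
j = 29 * 10^(-1) mod 41 = 7

j = 7 (mod 41)


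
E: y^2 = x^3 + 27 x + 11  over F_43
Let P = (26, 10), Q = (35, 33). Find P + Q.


P != Q, so use the chord formula.
s = (y2 - y1) / (x2 - x1) = (23) / (9) mod 43 = 36
x3 = s^2 - x1 - x2 mod 43 = 36^2 - 26 - 35 = 31
y3 = s (x1 - x3) - y1 mod 43 = 36 * (26 - 31) - 10 = 25

P + Q = (31, 25)


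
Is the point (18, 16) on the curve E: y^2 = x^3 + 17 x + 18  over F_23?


Check whether y^2 = x^3 + 17 x + 18 (mod 23) for (x, y) = (18, 16).
LHS: y^2 = 16^2 mod 23 = 3
RHS: x^3 + 17 x + 18 = 18^3 + 17*18 + 18 mod 23 = 15
LHS != RHS

No, not on the curve


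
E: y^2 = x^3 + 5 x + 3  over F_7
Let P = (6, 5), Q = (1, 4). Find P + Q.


P != Q, so use the chord formula.
s = (y2 - y1) / (x2 - x1) = (6) / (2) mod 7 = 3
x3 = s^2 - x1 - x2 mod 7 = 3^2 - 6 - 1 = 2
y3 = s (x1 - x3) - y1 mod 7 = 3 * (6 - 2) - 5 = 0

P + Q = (2, 0)


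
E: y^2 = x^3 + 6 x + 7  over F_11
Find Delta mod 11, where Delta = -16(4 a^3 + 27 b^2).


4 a^3 + 27 b^2 = 4*6^3 + 27*7^2 = 864 + 1323 = 2187
Delta = -16 * (2187) = -34992
Delta mod 11 = 10

Delta = 10 (mod 11)


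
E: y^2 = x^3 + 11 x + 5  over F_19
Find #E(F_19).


For each x in F_19, count y with y^2 = x^3 + 11 x + 5 mod 19:
  x = 0: RHS = 5, y in [9, 10]  -> 2 point(s)
  x = 1: RHS = 17, y in [6, 13]  -> 2 point(s)
  x = 2: RHS = 16, y in [4, 15]  -> 2 point(s)
  x = 7: RHS = 7, y in [8, 11]  -> 2 point(s)
  x = 8: RHS = 16, y in [4, 15]  -> 2 point(s)
  x = 9: RHS = 16, y in [4, 15]  -> 2 point(s)
  x = 15: RHS = 11, y in [7, 12]  -> 2 point(s)
Affine points: 14. Add the point at infinity: total = 15.

#E(F_19) = 15


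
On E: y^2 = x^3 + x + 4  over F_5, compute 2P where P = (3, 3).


Doubling: s = (3 x1^2 + a) / (2 y1)
s = (3*3^2 + 1) / (2*3) mod 5 = 3
x3 = s^2 - 2 x1 mod 5 = 3^2 - 2*3 = 3
y3 = s (x1 - x3) - y1 mod 5 = 3 * (3 - 3) - 3 = 2

2P = (3, 2)


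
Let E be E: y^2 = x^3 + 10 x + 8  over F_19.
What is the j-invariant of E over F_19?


Delta = -16(4 a^3 + 27 b^2) mod 19 = 8
-1728 * (4 a)^3 = -1728 * (4*10)^3 mod 19 = 8
j = 8 * 8^(-1) mod 19 = 1

j = 1 (mod 19)


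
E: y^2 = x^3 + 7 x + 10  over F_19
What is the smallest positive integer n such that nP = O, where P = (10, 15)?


Compute successive multiples of P until we hit O:
  1P = (10, 15)
  2P = (3, 18)
  3P = (12, 13)
  4P = (17, 11)
  5P = (9, 17)
  6P = (4, 11)
  7P = (16, 0)
  8P = (4, 8)
  ... (continuing to 14P)
  14P = O

ord(P) = 14


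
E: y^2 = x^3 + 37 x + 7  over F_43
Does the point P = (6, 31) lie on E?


Check whether y^2 = x^3 + 37 x + 7 (mod 43) for (x, y) = (6, 31).
LHS: y^2 = 31^2 mod 43 = 15
RHS: x^3 + 37 x + 7 = 6^3 + 37*6 + 7 mod 43 = 15
LHS = RHS

Yes, on the curve


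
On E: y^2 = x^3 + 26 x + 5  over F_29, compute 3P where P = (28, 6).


k = 3 = 11_2 (binary, LSB first: 11)
Double-and-add from P = (28, 6):
  bit 0 = 1: acc = O + (28, 6) = (28, 6)
  bit 1 = 1: acc = (28, 6) + (2, 23) = (15, 0)

3P = (15, 0)


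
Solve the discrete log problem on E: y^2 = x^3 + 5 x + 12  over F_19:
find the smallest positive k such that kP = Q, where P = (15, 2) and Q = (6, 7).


Enumerate multiples of P until we hit Q = (6, 7):
  1P = (15, 2)
  2P = (9, 11)
  3P = (2, 7)
  4P = (18, 5)
  5P = (6, 7)
Match found at i = 5.

k = 5


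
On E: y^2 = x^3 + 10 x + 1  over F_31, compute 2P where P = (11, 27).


Doubling: s = (3 x1^2 + a) / (2 y1)
s = (3*11^2 + 10) / (2*27) mod 31 = 27
x3 = s^2 - 2 x1 mod 31 = 27^2 - 2*11 = 25
y3 = s (x1 - x3) - y1 mod 31 = 27 * (11 - 25) - 27 = 29

2P = (25, 29)


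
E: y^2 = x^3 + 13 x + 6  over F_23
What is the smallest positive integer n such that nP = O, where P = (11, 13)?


Compute successive multiples of P until we hit O:
  1P = (11, 13)
  2P = (3, 16)
  3P = (21, 8)
  4P = (20, 3)
  5P = (8, 22)
  6P = (13, 16)
  7P = (7, 16)
  8P = (7, 7)
  ... (continuing to 15P)
  15P = O

ord(P) = 15


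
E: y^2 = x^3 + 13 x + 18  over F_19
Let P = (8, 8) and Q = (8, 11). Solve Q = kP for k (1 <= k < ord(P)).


Enumerate multiples of P until we hit Q = (8, 11):
  1P = (8, 8)
  2P = (9, 16)
  3P = (9, 3)
  4P = (8, 11)
Match found at i = 4.

k = 4


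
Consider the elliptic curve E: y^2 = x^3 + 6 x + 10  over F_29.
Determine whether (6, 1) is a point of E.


Check whether y^2 = x^3 + 6 x + 10 (mod 29) for (x, y) = (6, 1).
LHS: y^2 = 1^2 mod 29 = 1
RHS: x^3 + 6 x + 10 = 6^3 + 6*6 + 10 mod 29 = 1
LHS = RHS

Yes, on the curve


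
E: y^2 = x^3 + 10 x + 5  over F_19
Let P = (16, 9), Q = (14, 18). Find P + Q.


P != Q, so use the chord formula.
s = (y2 - y1) / (x2 - x1) = (9) / (17) mod 19 = 5
x3 = s^2 - x1 - x2 mod 19 = 5^2 - 16 - 14 = 14
y3 = s (x1 - x3) - y1 mod 19 = 5 * (16 - 14) - 9 = 1

P + Q = (14, 1)


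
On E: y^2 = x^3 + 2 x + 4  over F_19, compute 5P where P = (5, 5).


k = 5 = 101_2 (binary, LSB first: 101)
Double-and-add from P = (5, 5):
  bit 0 = 1: acc = O + (5, 5) = (5, 5)
  bit 1 = 0: acc unchanged = (5, 5)
  bit 2 = 1: acc = (5, 5) + (13, 2) = (5, 14)

5P = (5, 14)


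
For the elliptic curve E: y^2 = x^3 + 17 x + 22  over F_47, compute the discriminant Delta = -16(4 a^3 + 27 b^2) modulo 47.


4 a^3 + 27 b^2 = 4*17^3 + 27*22^2 = 19652 + 13068 = 32720
Delta = -16 * (32720) = -523520
Delta mod 47 = 13

Delta = 13 (mod 47)


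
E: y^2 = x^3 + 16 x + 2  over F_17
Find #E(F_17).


For each x in F_17, count y with y^2 = x^3 + 16 x + 2 mod 17:
  x = 0: RHS = 2, y in [6, 11]  -> 2 point(s)
  x = 1: RHS = 2, y in [6, 11]  -> 2 point(s)
  x = 2: RHS = 8, y in [5, 12]  -> 2 point(s)
  x = 3: RHS = 9, y in [3, 14]  -> 2 point(s)
  x = 6: RHS = 8, y in [5, 12]  -> 2 point(s)
  x = 7: RHS = 15, y in [7, 10]  -> 2 point(s)
  x = 8: RHS = 13, y in [8, 9]  -> 2 point(s)
  x = 9: RHS = 8, y in [5, 12]  -> 2 point(s)
  x = 11: RHS = 13, y in [8, 9]  -> 2 point(s)
  x = 12: RHS = 1, y in [1, 16]  -> 2 point(s)
  x = 15: RHS = 13, y in [8, 9]  -> 2 point(s)
  x = 16: RHS = 2, y in [6, 11]  -> 2 point(s)
Affine points: 24. Add the point at infinity: total = 25.

#E(F_17) = 25


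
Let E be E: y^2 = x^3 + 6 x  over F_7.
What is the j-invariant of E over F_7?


Delta = -16(4 a^3 + 27 b^2) mod 7 = 1
-1728 * (4 a)^3 = -1728 * (4*6)^3 mod 7 = 6
j = 6 * 1^(-1) mod 7 = 6

j = 6 (mod 7)


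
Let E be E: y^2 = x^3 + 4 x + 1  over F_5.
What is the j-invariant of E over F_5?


Delta = -16(4 a^3 + 27 b^2) mod 5 = 2
-1728 * (4 a)^3 = -1728 * (4*4)^3 mod 5 = 2
j = 2 * 2^(-1) mod 5 = 1

j = 1 (mod 5)


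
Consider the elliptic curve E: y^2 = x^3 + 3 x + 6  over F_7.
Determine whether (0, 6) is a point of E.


Check whether y^2 = x^3 + 3 x + 6 (mod 7) for (x, y) = (0, 6).
LHS: y^2 = 6^2 mod 7 = 1
RHS: x^3 + 3 x + 6 = 0^3 + 3*0 + 6 mod 7 = 6
LHS != RHS

No, not on the curve


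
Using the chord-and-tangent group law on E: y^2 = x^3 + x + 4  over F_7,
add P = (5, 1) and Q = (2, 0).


P != Q, so use the chord formula.
s = (y2 - y1) / (x2 - x1) = (6) / (4) mod 7 = 5
x3 = s^2 - x1 - x2 mod 7 = 5^2 - 5 - 2 = 4
y3 = s (x1 - x3) - y1 mod 7 = 5 * (5 - 4) - 1 = 4

P + Q = (4, 4)


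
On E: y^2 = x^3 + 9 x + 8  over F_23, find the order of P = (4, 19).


Compute successive multiples of P until we hit O:
  1P = (4, 19)
  2P = (0, 10)
  3P = (14, 16)
  4P = (9, 17)
  5P = (12, 21)
  6P = (20, 0)
  7P = (12, 2)
  8P = (9, 6)
  ... (continuing to 12P)
  12P = O

ord(P) = 12


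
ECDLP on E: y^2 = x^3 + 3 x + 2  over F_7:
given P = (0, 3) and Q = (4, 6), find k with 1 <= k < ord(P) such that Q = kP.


Enumerate multiples of P until we hit Q = (4, 6):
  1P = (0, 3)
  2P = (2, 3)
  3P = (5, 4)
  4P = (4, 6)
Match found at i = 4.

k = 4


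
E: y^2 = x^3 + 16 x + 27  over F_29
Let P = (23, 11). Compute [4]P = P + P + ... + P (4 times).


k = 4 = 100_2 (binary, LSB first: 001)
Double-and-add from P = (23, 11):
  bit 0 = 0: acc unchanged = O
  bit 1 = 0: acc unchanged = O
  bit 2 = 1: acc = O + (9, 28) = (9, 28)

4P = (9, 28)


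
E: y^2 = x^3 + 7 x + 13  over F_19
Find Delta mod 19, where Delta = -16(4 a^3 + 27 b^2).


4 a^3 + 27 b^2 = 4*7^3 + 27*13^2 = 1372 + 4563 = 5935
Delta = -16 * (5935) = -94960
Delta mod 19 = 2

Delta = 2 (mod 19)


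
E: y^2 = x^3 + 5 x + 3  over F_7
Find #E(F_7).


For each x in F_7, count y with y^2 = x^3 + 5 x + 3 mod 7:
  x = 1: RHS = 2, y in [3, 4]  -> 2 point(s)
  x = 2: RHS = 0, y in [0]  -> 1 point(s)
  x = 6: RHS = 4, y in [2, 5]  -> 2 point(s)
Affine points: 5. Add the point at infinity: total = 6.

#E(F_7) = 6


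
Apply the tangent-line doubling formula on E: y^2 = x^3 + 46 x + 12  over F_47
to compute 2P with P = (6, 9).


Doubling: s = (3 x1^2 + a) / (2 y1)
s = (3*6^2 + 46) / (2*9) mod 47 = 19
x3 = s^2 - 2 x1 mod 47 = 19^2 - 2*6 = 20
y3 = s (x1 - x3) - y1 mod 47 = 19 * (6 - 20) - 9 = 7

2P = (20, 7)


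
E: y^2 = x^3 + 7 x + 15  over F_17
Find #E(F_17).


For each x in F_17, count y with y^2 = x^3 + 7 x + 15 mod 17:
  x = 0: RHS = 15, y in [7, 10]  -> 2 point(s)
  x = 6: RHS = 1, y in [1, 16]  -> 2 point(s)
  x = 7: RHS = 16, y in [4, 13]  -> 2 point(s)
  x = 9: RHS = 8, y in [5, 12]  -> 2 point(s)
  x = 12: RHS = 8, y in [5, 12]  -> 2 point(s)
  x = 13: RHS = 8, y in [5, 12]  -> 2 point(s)
  x = 14: RHS = 1, y in [1, 16]  -> 2 point(s)
Affine points: 14. Add the point at infinity: total = 15.

#E(F_17) = 15


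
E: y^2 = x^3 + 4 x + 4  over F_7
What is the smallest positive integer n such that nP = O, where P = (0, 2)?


Compute successive multiples of P until we hit O:
  1P = (0, 2)
  2P = (1, 4)
  3P = (3, 6)
  4P = (5, 3)
  5P = (4, 0)
  6P = (5, 4)
  7P = (3, 1)
  8P = (1, 3)
  ... (continuing to 10P)
  10P = O

ord(P) = 10


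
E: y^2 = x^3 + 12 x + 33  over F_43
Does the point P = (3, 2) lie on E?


Check whether y^2 = x^3 + 12 x + 33 (mod 43) for (x, y) = (3, 2).
LHS: y^2 = 2^2 mod 43 = 4
RHS: x^3 + 12 x + 33 = 3^3 + 12*3 + 33 mod 43 = 10
LHS != RHS

No, not on the curve


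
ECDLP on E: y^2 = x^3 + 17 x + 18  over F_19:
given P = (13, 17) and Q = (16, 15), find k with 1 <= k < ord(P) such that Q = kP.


Enumerate multiples of P until we hit Q = (16, 15):
  1P = (13, 17)
  2P = (16, 15)
Match found at i = 2.

k = 2


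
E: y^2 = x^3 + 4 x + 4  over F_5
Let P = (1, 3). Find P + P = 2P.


Doubling: s = (3 x1^2 + a) / (2 y1)
s = (3*1^2 + 4) / (2*3) mod 5 = 2
x3 = s^2 - 2 x1 mod 5 = 2^2 - 2*1 = 2
y3 = s (x1 - x3) - y1 mod 5 = 2 * (1 - 2) - 3 = 0

2P = (2, 0)


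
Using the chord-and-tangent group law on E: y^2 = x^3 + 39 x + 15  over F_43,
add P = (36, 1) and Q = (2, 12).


P != Q, so use the chord formula.
s = (y2 - y1) / (x2 - x1) = (11) / (9) mod 43 = 6
x3 = s^2 - x1 - x2 mod 43 = 6^2 - 36 - 2 = 41
y3 = s (x1 - x3) - y1 mod 43 = 6 * (36 - 41) - 1 = 12

P + Q = (41, 12)


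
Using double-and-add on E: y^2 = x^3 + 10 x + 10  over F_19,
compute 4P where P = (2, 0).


k = 4 = 100_2 (binary, LSB first: 001)
Double-and-add from P = (2, 0):
  bit 0 = 0: acc unchanged = O
  bit 1 = 0: acc unchanged = O
  bit 2 = 1: acc = O + O = O

4P = O


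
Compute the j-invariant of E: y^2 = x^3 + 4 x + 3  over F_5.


Delta = -16(4 a^3 + 27 b^2) mod 5 = 1
-1728 * (4 a)^3 = -1728 * (4*4)^3 mod 5 = 2
j = 2 * 1^(-1) mod 5 = 2

j = 2 (mod 5)


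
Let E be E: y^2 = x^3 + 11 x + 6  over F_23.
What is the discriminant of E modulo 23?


4 a^3 + 27 b^2 = 4*11^3 + 27*6^2 = 5324 + 972 = 6296
Delta = -16 * (6296) = -100736
Delta mod 23 = 4

Delta = 4 (mod 23)


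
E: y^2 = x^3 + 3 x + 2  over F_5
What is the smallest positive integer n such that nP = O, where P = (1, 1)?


Compute successive multiples of P until we hit O:
  1P = (1, 1)
  2P = (2, 1)
  3P = (2, 4)
  4P = (1, 4)
  5P = O

ord(P) = 5


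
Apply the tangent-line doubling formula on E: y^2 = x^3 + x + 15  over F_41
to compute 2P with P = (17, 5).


Doubling: s = (3 x1^2 + a) / (2 y1)
s = (3*17^2 + 1) / (2*5) mod 41 = 13
x3 = s^2 - 2 x1 mod 41 = 13^2 - 2*17 = 12
y3 = s (x1 - x3) - y1 mod 41 = 13 * (17 - 12) - 5 = 19

2P = (12, 19)


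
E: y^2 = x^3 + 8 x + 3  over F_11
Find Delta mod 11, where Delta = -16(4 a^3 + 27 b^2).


4 a^3 + 27 b^2 = 4*8^3 + 27*3^2 = 2048 + 243 = 2291
Delta = -16 * (2291) = -36656
Delta mod 11 = 7

Delta = 7 (mod 11)


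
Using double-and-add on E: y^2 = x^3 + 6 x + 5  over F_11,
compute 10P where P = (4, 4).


k = 10 = 1010_2 (binary, LSB first: 0101)
Double-and-add from P = (4, 4):
  bit 0 = 0: acc unchanged = O
  bit 1 = 1: acc = O + (8, 2) = (8, 2)
  bit 2 = 0: acc unchanged = (8, 2)
  bit 3 = 1: acc = (8, 2) + (0, 7) = (7, 7)

10P = (7, 7)


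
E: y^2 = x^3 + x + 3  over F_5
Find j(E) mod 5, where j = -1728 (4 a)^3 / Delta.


Delta = -16(4 a^3 + 27 b^2) mod 5 = 3
-1728 * (4 a)^3 = -1728 * (4*1)^3 mod 5 = 3
j = 3 * 3^(-1) mod 5 = 1

j = 1 (mod 5)


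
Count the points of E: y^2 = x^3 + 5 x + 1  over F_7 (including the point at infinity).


For each x in F_7, count y with y^2 = x^3 + 5 x + 1 mod 7:
  x = 0: RHS = 1, y in [1, 6]  -> 2 point(s)
  x = 1: RHS = 0, y in [0]  -> 1 point(s)
  x = 3: RHS = 1, y in [1, 6]  -> 2 point(s)
  x = 4: RHS = 1, y in [1, 6]  -> 2 point(s)
  x = 5: RHS = 4, y in [2, 5]  -> 2 point(s)
  x = 6: RHS = 2, y in [3, 4]  -> 2 point(s)
Affine points: 11. Add the point at infinity: total = 12.

#E(F_7) = 12


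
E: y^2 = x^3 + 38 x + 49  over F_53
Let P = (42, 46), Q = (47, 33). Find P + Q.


P != Q, so use the chord formula.
s = (y2 - y1) / (x2 - x1) = (40) / (5) mod 53 = 8
x3 = s^2 - x1 - x2 mod 53 = 8^2 - 42 - 47 = 28
y3 = s (x1 - x3) - y1 mod 53 = 8 * (42 - 28) - 46 = 13

P + Q = (28, 13)


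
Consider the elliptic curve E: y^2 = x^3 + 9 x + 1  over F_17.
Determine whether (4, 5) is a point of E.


Check whether y^2 = x^3 + 9 x + 1 (mod 17) for (x, y) = (4, 5).
LHS: y^2 = 5^2 mod 17 = 8
RHS: x^3 + 9 x + 1 = 4^3 + 9*4 + 1 mod 17 = 16
LHS != RHS

No, not on the curve


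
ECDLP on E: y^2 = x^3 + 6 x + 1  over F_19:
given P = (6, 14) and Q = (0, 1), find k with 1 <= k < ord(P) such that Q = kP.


Enumerate multiples of P until we hit Q = (0, 1):
  1P = (6, 14)
  2P = (7, 5)
  3P = (11, 12)
  4P = (9, 10)
  5P = (10, 4)
  6P = (14, 6)
  7P = (0, 18)
  8P = (5, 17)
  9P = (17, 0)
  10P = (5, 2)
  11P = (0, 1)
Match found at i = 11.

k = 11


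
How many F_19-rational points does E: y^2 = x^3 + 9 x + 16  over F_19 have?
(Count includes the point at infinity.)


For each x in F_19, count y with y^2 = x^3 + 9 x + 16 mod 19:
  x = 0: RHS = 16, y in [4, 15]  -> 2 point(s)
  x = 1: RHS = 7, y in [8, 11]  -> 2 point(s)
  x = 2: RHS = 4, y in [2, 17]  -> 2 point(s)
  x = 6: RHS = 1, y in [1, 18]  -> 2 point(s)
  x = 7: RHS = 4, y in [2, 17]  -> 2 point(s)
  x = 8: RHS = 11, y in [7, 12]  -> 2 point(s)
  x = 9: RHS = 9, y in [3, 16]  -> 2 point(s)
  x = 10: RHS = 4, y in [2, 17]  -> 2 point(s)
  x = 12: RHS = 9, y in [3, 16]  -> 2 point(s)
  x = 14: RHS = 17, y in [6, 13]  -> 2 point(s)
  x = 15: RHS = 11, y in [7, 12]  -> 2 point(s)
  x = 16: RHS = 0, y in [0]  -> 1 point(s)
  x = 17: RHS = 9, y in [3, 16]  -> 2 point(s)
  x = 18: RHS = 6, y in [5, 14]  -> 2 point(s)
Affine points: 27. Add the point at infinity: total = 28.

#E(F_19) = 28


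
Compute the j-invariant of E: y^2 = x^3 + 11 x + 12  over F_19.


Delta = -16(4 a^3 + 27 b^2) mod 19 = 10
-1728 * (4 a)^3 = -1728 * (4*11)^3 mod 19 = 7
j = 7 * 10^(-1) mod 19 = 14

j = 14 (mod 19)


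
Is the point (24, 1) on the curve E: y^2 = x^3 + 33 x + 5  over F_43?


Check whether y^2 = x^3 + 33 x + 5 (mod 43) for (x, y) = (24, 1).
LHS: y^2 = 1^2 mod 43 = 1
RHS: x^3 + 33 x + 5 = 24^3 + 33*24 + 5 mod 43 = 1
LHS = RHS

Yes, on the curve


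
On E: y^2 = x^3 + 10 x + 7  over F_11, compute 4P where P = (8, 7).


k = 4 = 100_2 (binary, LSB first: 001)
Double-and-add from P = (8, 7):
  bit 0 = 0: acc unchanged = O
  bit 1 = 0: acc unchanged = O
  bit 2 = 1: acc = O + (4, 1) = (4, 1)

4P = (4, 1)


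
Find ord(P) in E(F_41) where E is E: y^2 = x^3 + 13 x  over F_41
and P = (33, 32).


Compute successive multiples of P until we hit O:
  1P = (33, 32)
  2P = (16, 9)
  3P = (31, 31)
  4P = (8, 1)
  5P = (10, 8)
  6P = (18, 30)
  7P = (23, 24)
  8P = (25, 40)
  ... (continuing to 17P)
  17P = O

ord(P) = 17


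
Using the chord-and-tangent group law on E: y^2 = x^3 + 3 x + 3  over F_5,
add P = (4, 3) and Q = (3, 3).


P != Q, so use the chord formula.
s = (y2 - y1) / (x2 - x1) = (0) / (4) mod 5 = 0
x3 = s^2 - x1 - x2 mod 5 = 0^2 - 4 - 3 = 3
y3 = s (x1 - x3) - y1 mod 5 = 0 * (4 - 3) - 3 = 2

P + Q = (3, 2)


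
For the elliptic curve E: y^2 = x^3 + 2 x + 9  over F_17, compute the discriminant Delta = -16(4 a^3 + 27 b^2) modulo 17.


4 a^3 + 27 b^2 = 4*2^3 + 27*9^2 = 32 + 2187 = 2219
Delta = -16 * (2219) = -35504
Delta mod 17 = 9

Delta = 9 (mod 17)


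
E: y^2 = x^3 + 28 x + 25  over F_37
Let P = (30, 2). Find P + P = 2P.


Doubling: s = (3 x1^2 + a) / (2 y1)
s = (3*30^2 + 28) / (2*2) mod 37 = 16
x3 = s^2 - 2 x1 mod 37 = 16^2 - 2*30 = 11
y3 = s (x1 - x3) - y1 mod 37 = 16 * (30 - 11) - 2 = 6

2P = (11, 6)


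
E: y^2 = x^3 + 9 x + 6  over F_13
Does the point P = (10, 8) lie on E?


Check whether y^2 = x^3 + 9 x + 6 (mod 13) for (x, y) = (10, 8).
LHS: y^2 = 8^2 mod 13 = 12
RHS: x^3 + 9 x + 6 = 10^3 + 9*10 + 6 mod 13 = 4
LHS != RHS

No, not on the curve


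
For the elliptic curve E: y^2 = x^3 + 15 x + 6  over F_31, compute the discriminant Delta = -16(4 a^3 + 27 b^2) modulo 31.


4 a^3 + 27 b^2 = 4*15^3 + 27*6^2 = 13500 + 972 = 14472
Delta = -16 * (14472) = -231552
Delta mod 31 = 18

Delta = 18 (mod 31)


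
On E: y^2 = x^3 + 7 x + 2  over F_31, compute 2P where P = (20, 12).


Doubling: s = (3 x1^2 + a) / (2 y1)
s = (3*20^2 + 7) / (2*12) mod 31 = 18
x3 = s^2 - 2 x1 mod 31 = 18^2 - 2*20 = 5
y3 = s (x1 - x3) - y1 mod 31 = 18 * (20 - 5) - 12 = 10

2P = (5, 10)


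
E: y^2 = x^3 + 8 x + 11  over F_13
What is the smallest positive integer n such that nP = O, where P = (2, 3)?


Compute successive multiples of P until we hit O:
  1P = (2, 3)
  2P = (10, 5)
  3P = (10, 8)
  4P = (2, 10)
  5P = O

ord(P) = 5


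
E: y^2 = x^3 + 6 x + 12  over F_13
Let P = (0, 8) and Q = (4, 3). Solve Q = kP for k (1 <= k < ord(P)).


Enumerate multiples of P until we hit Q = (4, 3):
  1P = (0, 8)
  2P = (4, 10)
  3P = (6, 2)
  4P = (8, 0)
  5P = (6, 11)
  6P = (4, 3)
Match found at i = 6.

k = 6


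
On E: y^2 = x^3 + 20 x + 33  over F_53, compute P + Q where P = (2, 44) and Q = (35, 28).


P != Q, so use the chord formula.
s = (y2 - y1) / (x2 - x1) = (37) / (33) mod 53 = 22
x3 = s^2 - x1 - x2 mod 53 = 22^2 - 2 - 35 = 23
y3 = s (x1 - x3) - y1 mod 53 = 22 * (2 - 23) - 44 = 24

P + Q = (23, 24)


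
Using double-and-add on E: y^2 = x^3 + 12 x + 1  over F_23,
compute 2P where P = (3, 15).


k = 2 = 10_2 (binary, LSB first: 01)
Double-and-add from P = (3, 15):
  bit 0 = 0: acc unchanged = O
  bit 1 = 1: acc = O + (18, 0) = (18, 0)

2P = (18, 0)


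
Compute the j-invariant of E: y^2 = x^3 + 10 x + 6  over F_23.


Delta = -16(4 a^3 + 27 b^2) mod 23 = 5
-1728 * (4 a)^3 = -1728 * (4*10)^3 mod 23 = 4
j = 4 * 5^(-1) mod 23 = 10

j = 10 (mod 23)


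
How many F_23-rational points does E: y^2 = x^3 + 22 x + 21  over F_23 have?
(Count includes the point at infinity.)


For each x in F_23, count y with y^2 = x^3 + 22 x + 21 mod 23:
  x = 2: RHS = 4, y in [2, 21]  -> 2 point(s)
  x = 4: RHS = 12, y in [9, 14]  -> 2 point(s)
  x = 5: RHS = 3, y in [7, 16]  -> 2 point(s)
  x = 6: RHS = 1, y in [1, 22]  -> 2 point(s)
  x = 7: RHS = 12, y in [9, 14]  -> 2 point(s)
  x = 12: RHS = 12, y in [9, 14]  -> 2 point(s)
  x = 15: RHS = 0, y in [0]  -> 1 point(s)
  x = 17: RHS = 18, y in [8, 15]  -> 2 point(s)
  x = 18: RHS = 16, y in [4, 19]  -> 2 point(s)
Affine points: 17. Add the point at infinity: total = 18.

#E(F_23) = 18


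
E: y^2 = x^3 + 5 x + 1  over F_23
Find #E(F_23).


For each x in F_23, count y with y^2 = x^3 + 5 x + 1 mod 23:
  x = 0: RHS = 1, y in [1, 22]  -> 2 point(s)
  x = 4: RHS = 16, y in [4, 19]  -> 2 point(s)
  x = 5: RHS = 13, y in [6, 17]  -> 2 point(s)
  x = 8: RHS = 1, y in [1, 22]  -> 2 point(s)
  x = 9: RHS = 16, y in [4, 19]  -> 2 point(s)
  x = 10: RHS = 16, y in [4, 19]  -> 2 point(s)
  x = 12: RHS = 18, y in [8, 15]  -> 2 point(s)
  x = 13: RHS = 9, y in [3, 20]  -> 2 point(s)
  x = 14: RHS = 9, y in [3, 20]  -> 2 point(s)
  x = 15: RHS = 1, y in [1, 22]  -> 2 point(s)
  x = 17: RHS = 8, y in [10, 13]  -> 2 point(s)
  x = 18: RHS = 12, y in [9, 14]  -> 2 point(s)
  x = 19: RHS = 9, y in [3, 20]  -> 2 point(s)
  x = 21: RHS = 6, y in [11, 12]  -> 2 point(s)
  x = 22: RHS = 18, y in [8, 15]  -> 2 point(s)
Affine points: 30. Add the point at infinity: total = 31.

#E(F_23) = 31


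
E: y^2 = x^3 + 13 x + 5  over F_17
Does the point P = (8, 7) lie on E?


Check whether y^2 = x^3 + 13 x + 5 (mod 17) for (x, y) = (8, 7).
LHS: y^2 = 7^2 mod 17 = 15
RHS: x^3 + 13 x + 5 = 8^3 + 13*8 + 5 mod 17 = 9
LHS != RHS

No, not on the curve


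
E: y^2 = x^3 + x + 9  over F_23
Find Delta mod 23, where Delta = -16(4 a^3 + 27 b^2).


4 a^3 + 27 b^2 = 4*1^3 + 27*9^2 = 4 + 2187 = 2191
Delta = -16 * (2191) = -35056
Delta mod 23 = 19

Delta = 19 (mod 23)


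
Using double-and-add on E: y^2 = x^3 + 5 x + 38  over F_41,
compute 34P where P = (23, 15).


k = 34 = 100010_2 (binary, LSB first: 010001)
Double-and-add from P = (23, 15):
  bit 0 = 0: acc unchanged = O
  bit 1 = 1: acc = O + (32, 24) = (32, 24)
  bit 2 = 0: acc unchanged = (32, 24)
  bit 3 = 0: acc unchanged = (32, 24)
  bit 4 = 0: acc unchanged = (32, 24)
  bit 5 = 1: acc = (32, 24) + (20, 15) = (28, 20)

34P = (28, 20)


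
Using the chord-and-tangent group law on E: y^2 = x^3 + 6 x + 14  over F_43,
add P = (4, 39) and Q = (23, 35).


P != Q, so use the chord formula.
s = (y2 - y1) / (x2 - x1) = (39) / (19) mod 43 = 36
x3 = s^2 - x1 - x2 mod 43 = 36^2 - 4 - 23 = 22
y3 = s (x1 - x3) - y1 mod 43 = 36 * (4 - 22) - 39 = 1

P + Q = (22, 1)


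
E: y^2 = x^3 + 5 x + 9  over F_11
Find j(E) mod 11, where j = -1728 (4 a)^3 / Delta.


Delta = -16(4 a^3 + 27 b^2) mod 11 = 7
-1728 * (4 a)^3 = -1728 * (4*5)^3 mod 11 = 8
j = 8 * 7^(-1) mod 11 = 9

j = 9 (mod 11)


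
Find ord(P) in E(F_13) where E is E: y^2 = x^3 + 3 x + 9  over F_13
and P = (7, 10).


Compute successive multiples of P until we hit O:
  1P = (7, 10)
  2P = (0, 10)
  3P = (6, 3)
  4P = (10, 8)
  5P = (8, 8)
  6P = (2, 6)
  7P = (1, 0)
  8P = (2, 7)
  ... (continuing to 14P)
  14P = O

ord(P) = 14


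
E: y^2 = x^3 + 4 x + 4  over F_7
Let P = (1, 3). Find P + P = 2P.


Doubling: s = (3 x1^2 + a) / (2 y1)
s = (3*1^2 + 4) / (2*3) mod 7 = 0
x3 = s^2 - 2 x1 mod 7 = 0^2 - 2*1 = 5
y3 = s (x1 - x3) - y1 mod 7 = 0 * (1 - 5) - 3 = 4

2P = (5, 4)


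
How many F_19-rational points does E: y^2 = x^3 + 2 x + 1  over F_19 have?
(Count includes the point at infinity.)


For each x in F_19, count y with y^2 = x^3 + 2 x + 1 mod 19:
  x = 0: RHS = 1, y in [1, 18]  -> 2 point(s)
  x = 1: RHS = 4, y in [2, 17]  -> 2 point(s)
  x = 4: RHS = 16, y in [4, 15]  -> 2 point(s)
  x = 6: RHS = 1, y in [1, 18]  -> 2 point(s)
  x = 7: RHS = 16, y in [4, 15]  -> 2 point(s)
  x = 8: RHS = 16, y in [4, 15]  -> 2 point(s)
  x = 9: RHS = 7, y in [8, 11]  -> 2 point(s)
  x = 11: RHS = 5, y in [9, 10]  -> 2 point(s)
  x = 12: RHS = 5, y in [9, 10]  -> 2 point(s)
  x = 13: RHS = 1, y in [1, 18]  -> 2 point(s)
  x = 15: RHS = 5, y in [9, 10]  -> 2 point(s)
  x = 16: RHS = 6, y in [5, 14]  -> 2 point(s)
  x = 18: RHS = 17, y in [6, 13]  -> 2 point(s)
Affine points: 26. Add the point at infinity: total = 27.

#E(F_19) = 27


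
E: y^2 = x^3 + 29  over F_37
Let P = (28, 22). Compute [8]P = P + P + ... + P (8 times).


k = 8 = 1000_2 (binary, LSB first: 0001)
Double-and-add from P = (28, 22):
  bit 0 = 0: acc unchanged = O
  bit 1 = 0: acc unchanged = O
  bit 2 = 0: acc unchanged = O
  bit 3 = 1: acc = O + (11, 18) = (11, 18)

8P = (11, 18)


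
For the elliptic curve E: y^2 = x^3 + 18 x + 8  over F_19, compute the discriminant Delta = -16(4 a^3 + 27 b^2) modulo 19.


4 a^3 + 27 b^2 = 4*18^3 + 27*8^2 = 23328 + 1728 = 25056
Delta = -16 * (25056) = -400896
Delta mod 19 = 4

Delta = 4 (mod 19)


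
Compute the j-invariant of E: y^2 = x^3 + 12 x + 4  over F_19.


Delta = -16(4 a^3 + 27 b^2) mod 19 = 11
-1728 * (4 a)^3 = -1728 * (4*12)^3 mod 19 = 12
j = 12 * 11^(-1) mod 19 = 8

j = 8 (mod 19)


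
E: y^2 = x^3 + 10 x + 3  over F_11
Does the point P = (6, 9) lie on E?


Check whether y^2 = x^3 + 10 x + 3 (mod 11) for (x, y) = (6, 9).
LHS: y^2 = 9^2 mod 11 = 4
RHS: x^3 + 10 x + 3 = 6^3 + 10*6 + 3 mod 11 = 4
LHS = RHS

Yes, on the curve


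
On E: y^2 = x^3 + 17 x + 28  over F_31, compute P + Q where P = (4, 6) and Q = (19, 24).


P != Q, so use the chord formula.
s = (y2 - y1) / (x2 - x1) = (18) / (15) mod 31 = 26
x3 = s^2 - x1 - x2 mod 31 = 26^2 - 4 - 19 = 2
y3 = s (x1 - x3) - y1 mod 31 = 26 * (4 - 2) - 6 = 15

P + Q = (2, 15)
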